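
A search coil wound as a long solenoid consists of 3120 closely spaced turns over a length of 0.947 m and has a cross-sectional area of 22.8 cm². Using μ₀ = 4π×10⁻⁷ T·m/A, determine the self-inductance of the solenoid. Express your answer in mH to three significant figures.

A = 22.8 cm² = 2.280×10^-3 m².
For a long solenoid, L = μ₀N²A/ℓ.
L = (4π×10⁻⁷)(3120)²(2.280×10^-3)/(0.947 m) = 2.945×10^-2 H.

L ≈ 29.5 mH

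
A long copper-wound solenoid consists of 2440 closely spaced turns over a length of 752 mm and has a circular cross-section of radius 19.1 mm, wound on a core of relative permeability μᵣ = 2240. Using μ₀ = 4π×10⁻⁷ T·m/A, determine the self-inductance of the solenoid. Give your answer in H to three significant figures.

L ≈ 25.5 H

A = πr² = π(1.910×10^-2 m)² = 1.146×10^-3 m².
For a long solenoid, L = μ₀μᵣN²A/ℓ.
L = (4π×10⁻⁷)(2240)(2440)²(1.146×10^-3)/(0.752 m) = 25.54 H.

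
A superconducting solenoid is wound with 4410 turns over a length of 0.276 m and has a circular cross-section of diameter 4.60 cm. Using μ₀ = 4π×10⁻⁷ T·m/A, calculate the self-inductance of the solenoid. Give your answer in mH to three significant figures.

A = π(d/2)² = π(2.300×10^-2 m)² = 1.662×10^-3 m².
For a long solenoid, L = μ₀N²A/ℓ.
L = (4π×10⁻⁷)(4410)²(1.662×10^-3)/(0.276 m) = 0.1472 H.

L ≈ 147 mH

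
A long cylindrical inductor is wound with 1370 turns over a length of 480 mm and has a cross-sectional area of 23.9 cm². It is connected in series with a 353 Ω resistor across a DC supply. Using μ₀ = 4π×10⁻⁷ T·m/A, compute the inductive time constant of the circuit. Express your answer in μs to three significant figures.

τ ≈ 33.3 μs

A = 23.9 cm² = 2.390×10^-3 m².
L = μ₀N²A/ℓ = (4π×10⁻⁷)(1370)²(2.390×10^-3)/(0.48) = 1.174×10^-2 H.
τ = L/R = (1.174×10^-2)/(353) = 3.327×10^-5 s.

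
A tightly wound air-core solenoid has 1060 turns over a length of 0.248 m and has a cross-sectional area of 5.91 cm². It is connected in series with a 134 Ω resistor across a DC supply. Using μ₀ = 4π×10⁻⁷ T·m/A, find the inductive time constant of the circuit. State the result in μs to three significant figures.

τ ≈ 25.1 μs

A = 5.91 cm² = 5.910×10^-4 m².
L = μ₀N²A/ℓ = (4π×10⁻⁷)(1060)²(5.910×10^-4)/(0.248) = 3.3648×10^-3 H.
τ = L/R = (3.3648×10^-3)/(134) = 2.511×10^-5 s.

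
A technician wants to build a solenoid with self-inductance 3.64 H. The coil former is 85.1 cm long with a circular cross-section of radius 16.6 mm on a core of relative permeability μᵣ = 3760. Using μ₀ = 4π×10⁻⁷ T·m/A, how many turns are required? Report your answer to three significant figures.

N ≈ 870 turns

A = πr² = π(1.660×10^-2 m)² = 8.657×10^-4 m².
From L = μ₀μᵣN²A/ℓ, N = √(Lℓ / (μ₀μᵣA)).
N = √[(3.64)(0.851) / ((4π×10⁻⁷)(3760)×8.657×10^-4)] = √(7.573×10^5) ≈ 870.2.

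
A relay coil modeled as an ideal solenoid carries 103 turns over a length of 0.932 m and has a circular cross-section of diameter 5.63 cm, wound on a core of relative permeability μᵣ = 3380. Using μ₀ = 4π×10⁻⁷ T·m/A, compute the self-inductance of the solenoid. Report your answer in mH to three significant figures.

L ≈ 120 mH

A = π(d/2)² = π(2.815×10^-2 m)² = 2.489×10^-3 m².
For a long solenoid, L = μ₀μᵣN²A/ℓ.
L = (4π×10⁻⁷)(3380)(103)²(2.489×10^-3)/(0.932 m) = 0.1204 H.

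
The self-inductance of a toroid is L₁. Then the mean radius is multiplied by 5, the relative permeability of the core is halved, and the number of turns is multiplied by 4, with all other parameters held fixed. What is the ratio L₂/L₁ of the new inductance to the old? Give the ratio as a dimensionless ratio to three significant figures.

For a toroid, L ∝ μᵣN²A/R.
L₂/L₁ = (5)^-1 × (0.5) × (4)^2 = 1.60.

L₂/L₁ = 1.60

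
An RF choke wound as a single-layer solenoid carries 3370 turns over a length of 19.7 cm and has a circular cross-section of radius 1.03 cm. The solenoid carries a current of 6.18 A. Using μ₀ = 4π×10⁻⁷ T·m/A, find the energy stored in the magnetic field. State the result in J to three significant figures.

A = πr² = π(1.030×10^-2 m)² = 3.333×10^-4 m².
L = μ₀N²A/ℓ = (4π×10⁻⁷)(3370)²(3.333×10^-4)/(0.197) = 2.4145×10^-2 H.
U = ½LI² = ½(2.4145×10^-2)(6.18)² = 0.4611 J.

U ≈ 0.461 J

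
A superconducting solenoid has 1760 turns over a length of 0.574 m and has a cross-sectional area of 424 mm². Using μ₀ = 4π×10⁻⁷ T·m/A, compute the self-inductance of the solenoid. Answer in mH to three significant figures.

A = 424 mm² = 4.240×10^-4 m².
For a long solenoid, L = μ₀N²A/ℓ.
L = (4π×10⁻⁷)(1760)²(4.240×10^-4)/(0.574 m) = 2.875×10^-3 H.

L ≈ 2.88 mH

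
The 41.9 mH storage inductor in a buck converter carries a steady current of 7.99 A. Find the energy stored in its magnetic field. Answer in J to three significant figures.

Stored magnetic energy: U = ½LI².
U = ½(4.190×10^-2 H)(7.99 A)² = 1.337 J.

U ≈ 1.34 J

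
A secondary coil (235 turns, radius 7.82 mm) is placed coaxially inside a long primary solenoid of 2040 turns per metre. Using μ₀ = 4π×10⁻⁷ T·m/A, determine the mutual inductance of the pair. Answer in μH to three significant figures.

The outer solenoid produces a uniform field B₁ = μ₀n₁I₁ across the inner coil,
so the flux linkage is N₂Φ = N₂B₁A₂ = μ₀n₁N₂A₂·I₁, giving M = μ₀n₁N₂A₂.
A₂ = πr² = π(7.820×10^-3 m)² = 1.921×10^-4 m².
M = (4π×10⁻⁷)(2040)(235)(1.921×10^-4) = 1.157×10^-4 H.

M ≈ 116 μH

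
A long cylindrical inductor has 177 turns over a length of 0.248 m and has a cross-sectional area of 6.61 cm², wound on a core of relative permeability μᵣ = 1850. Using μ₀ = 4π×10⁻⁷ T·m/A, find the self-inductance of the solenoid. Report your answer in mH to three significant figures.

L ≈ 194 mH

A = 6.61 cm² = 6.610×10^-4 m².
For a long solenoid, L = μ₀μᵣN²A/ℓ.
L = (4π×10⁻⁷)(1850)(177)²(6.610×10^-4)/(0.248 m) = 0.1941 H.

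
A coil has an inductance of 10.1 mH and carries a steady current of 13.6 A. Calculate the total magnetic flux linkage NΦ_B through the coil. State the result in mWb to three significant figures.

NΦ_B ≈ 137 mWb

From L = NΦ_B/I, the flux linkage is NΦ_B = LI.
NΦ_B = (1.010×10^-2 H)(13.6 A) = 0.1374 Wb.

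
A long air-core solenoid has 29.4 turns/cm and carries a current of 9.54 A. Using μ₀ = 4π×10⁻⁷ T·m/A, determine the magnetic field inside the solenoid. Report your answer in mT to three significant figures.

B ≈ 35.2 mT

Inside a long solenoid, B = μ₀nI.
B = (4π×10⁻⁷)(2.940×10^3 m⁻¹)(9.54 A) = 3.5246×10^-2 T.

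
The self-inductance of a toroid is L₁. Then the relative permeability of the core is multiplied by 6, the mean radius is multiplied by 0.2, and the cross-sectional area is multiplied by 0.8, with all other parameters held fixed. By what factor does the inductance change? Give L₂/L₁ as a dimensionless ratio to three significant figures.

L₂/L₁ = 24.0

For a toroid, L ∝ μᵣN²A/R.
L₂/L₁ = (6) × (0.2)^-1 × (0.8) = 24.0.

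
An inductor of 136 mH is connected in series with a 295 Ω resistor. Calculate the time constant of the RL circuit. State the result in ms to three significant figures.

τ = L/R = (0.136 H)/(295 Ω) = 4.610×10^-4 s.

τ ≈ 0.461 ms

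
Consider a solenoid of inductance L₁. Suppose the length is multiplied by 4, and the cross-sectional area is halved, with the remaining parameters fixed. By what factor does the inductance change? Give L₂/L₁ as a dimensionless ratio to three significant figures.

For a solenoid, L ∝ μᵣN²A/ℓ.
L₂/L₁ = (4)^-1 × (0.5) = 0.125.

L₂/L₁ = 0.125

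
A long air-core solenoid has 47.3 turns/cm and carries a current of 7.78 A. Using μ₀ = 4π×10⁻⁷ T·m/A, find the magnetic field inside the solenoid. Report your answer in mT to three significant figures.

Inside a long solenoid, B = μ₀nI.
B = (4π×10⁻⁷)(4.730×10^3 m⁻¹)(7.78 A) = 4.624×10^-2 T.

B ≈ 46.2 mT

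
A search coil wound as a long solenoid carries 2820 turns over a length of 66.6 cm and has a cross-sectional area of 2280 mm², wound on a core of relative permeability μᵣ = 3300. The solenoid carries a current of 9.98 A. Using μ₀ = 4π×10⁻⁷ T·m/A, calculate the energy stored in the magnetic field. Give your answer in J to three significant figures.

A = 2280 mm² = 2.280×10^-3 m².
L = μ₀μᵣN²A/ℓ = (4π×10⁻⁷)(3300)(2820)²(2.280×10^-3)/(0.666) = 112.9 H.
U = ½LI² = ½(112.9)(9.98)² = 5.622×10^3 J.

U ≈ 5620 J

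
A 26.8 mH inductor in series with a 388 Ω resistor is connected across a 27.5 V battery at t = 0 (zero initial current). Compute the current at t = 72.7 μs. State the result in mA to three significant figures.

τ = L/R = 2.680×10^-2/388 = 6.907×10^-5 s; final current I_∞ = ε/R = 27.5/388 = 7.088×10^-2 A.
I(t) = I_∞(1 − e^(−t/τ)) with t/τ = 1.053.
I = (7.088×10^-2)(1 − e^(−1.053)) = 4.614×10^-2 A.

I ≈ 46.1 mA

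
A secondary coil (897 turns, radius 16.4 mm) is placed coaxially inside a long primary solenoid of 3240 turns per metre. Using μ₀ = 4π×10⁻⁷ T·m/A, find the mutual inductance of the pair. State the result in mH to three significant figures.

M ≈ 3.09 mH

The outer solenoid produces a uniform field B₁ = μ₀n₁I₁ across the inner coil,
so the flux linkage is N₂Φ = N₂B₁A₂ = μ₀n₁N₂A₂·I₁, giving M = μ₀n₁N₂A₂.
A₂ = πr² = π(1.640×10^-2 m)² = 8.450×10^-4 m².
M = (4π×10⁻⁷)(3240)(897)(8.450×10^-4) = 3.086×10^-3 H.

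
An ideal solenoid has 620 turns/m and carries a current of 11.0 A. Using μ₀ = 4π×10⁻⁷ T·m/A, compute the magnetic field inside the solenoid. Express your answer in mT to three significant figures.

B ≈ 8.57 mT

Inside a long solenoid, B = μ₀nI.
B = (4π×10⁻⁷)(620 m⁻¹)(11.0 A) = 8.570×10^-3 T.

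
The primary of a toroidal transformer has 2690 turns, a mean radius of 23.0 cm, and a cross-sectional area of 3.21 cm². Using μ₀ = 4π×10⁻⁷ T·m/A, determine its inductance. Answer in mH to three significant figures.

For a thin toroid, L = μ₀N²A/(2πR).
L = (4π×10⁻⁷)(2690)²(3.210×10^-4) / (2π×0.23 m) = 2.020×10^-3 H.

L ≈ 2.02 mH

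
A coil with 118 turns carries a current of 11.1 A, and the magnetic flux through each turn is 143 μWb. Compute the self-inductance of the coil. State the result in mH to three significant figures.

Self-inductance is defined by L = NΦ_B/I (flux linkage over current).
L = (118)(1.430×10^-4 Wb)/(11.1 A) = 1.520×10^-3 H.

L ≈ 1.52 mH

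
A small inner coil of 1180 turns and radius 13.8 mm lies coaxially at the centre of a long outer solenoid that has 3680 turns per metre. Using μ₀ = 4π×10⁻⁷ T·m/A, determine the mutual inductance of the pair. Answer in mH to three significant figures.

The outer solenoid produces a uniform field B₁ = μ₀n₁I₁ across the inner coil,
so the flux linkage is N₂Φ = N₂B₁A₂ = μ₀n₁N₂A₂·I₁, giving M = μ₀n₁N₂A₂.
A₂ = πr² = π(1.380×10^-2 m)² = 5.983×10^-4 m².
M = (4π×10⁻⁷)(3680)(1180)(5.983×10^-4) = 3.2647×10^-3 H.

M ≈ 3.26 mH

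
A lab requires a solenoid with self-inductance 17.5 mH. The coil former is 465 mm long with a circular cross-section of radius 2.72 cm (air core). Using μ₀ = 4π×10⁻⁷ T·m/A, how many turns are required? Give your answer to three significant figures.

A = πr² = π(2.720×10^-2 m)² = 2.324×10^-3 m².
From L = μ₀N²A/ℓ, N = √(Lℓ / (μ₀A)).
N = √[(1.750×10^-2)(0.465) / ((4π×10⁻⁷)×2.324×10^-3)] = √(2.786×10^6) ≈ 1669.2.

N ≈ 1670 turns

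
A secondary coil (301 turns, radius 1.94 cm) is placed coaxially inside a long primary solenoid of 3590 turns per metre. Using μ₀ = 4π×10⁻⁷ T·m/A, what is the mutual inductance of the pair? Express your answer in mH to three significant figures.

The outer solenoid produces a uniform field B₁ = μ₀n₁I₁ across the inner coil,
so the flux linkage is N₂Φ = N₂B₁A₂ = μ₀n₁N₂A₂·I₁, giving M = μ₀n₁N₂A₂.
A₂ = πr² = π(1.940×10^-2 m)² = 1.182×10^-3 m².
M = (4π×10⁻⁷)(3590)(301)(1.182×10^-3) = 1.606×10^-3 H.

M ≈ 1.61 mH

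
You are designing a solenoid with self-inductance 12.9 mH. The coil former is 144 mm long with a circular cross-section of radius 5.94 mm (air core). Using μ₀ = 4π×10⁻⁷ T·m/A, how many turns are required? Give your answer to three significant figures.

A = πr² = π(5.940×10^-3 m)² = 1.108×10^-4 m².
From L = μ₀N²A/ℓ, N = √(Lℓ / (μ₀A)).
N = √[(1.290×10^-2)(0.144) / ((4π×10⁻⁷)×1.108×10^-4)] = √(1.334×10^7) ≈ 3651.8.

N ≈ 3650 turns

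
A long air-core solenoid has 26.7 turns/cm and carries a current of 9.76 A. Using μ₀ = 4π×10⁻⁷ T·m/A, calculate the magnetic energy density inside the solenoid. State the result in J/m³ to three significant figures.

u ≈ 427 J/m³

B = μ₀nI = (4π×10⁻⁷)(2.670×10^3)(9.76) = 3.2747×10^-2 T.
u = B²/(2μ₀) = (3.2747×10^-2)²/(2×4π×10⁻⁷) = 426.7 J/m³.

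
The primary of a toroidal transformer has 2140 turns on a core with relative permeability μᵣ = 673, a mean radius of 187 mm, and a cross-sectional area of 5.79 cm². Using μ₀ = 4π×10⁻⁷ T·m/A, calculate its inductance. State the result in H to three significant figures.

L ≈ 1.91 H

For a thin toroid, L = μ₀μᵣN²A/(2πR).
L = (4π×10⁻⁷)(673)(2140)²(5.790×10^-4) / (2π×0.187 m) = 1.909 H.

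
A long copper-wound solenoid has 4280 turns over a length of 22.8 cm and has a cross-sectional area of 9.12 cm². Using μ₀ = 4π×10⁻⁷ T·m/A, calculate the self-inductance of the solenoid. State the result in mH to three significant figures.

A = 9.12 cm² = 9.120×10^-4 m².
For a long solenoid, L = μ₀N²A/ℓ.
L = (4π×10⁻⁷)(4280)²(9.120×10^-4)/(0.228 m) = 9.208×10^-2 H.

L ≈ 92.1 mH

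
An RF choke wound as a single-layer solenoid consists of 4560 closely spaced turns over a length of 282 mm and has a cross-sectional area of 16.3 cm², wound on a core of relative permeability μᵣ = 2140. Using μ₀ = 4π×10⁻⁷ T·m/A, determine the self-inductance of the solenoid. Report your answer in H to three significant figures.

A = 16.3 cm² = 1.630×10^-3 m².
For a long solenoid, L = μ₀μᵣN²A/ℓ.
L = (4π×10⁻⁷)(2140)(4560)²(1.630×10^-3)/(0.282 m) = 323.2 H.

L ≈ 323 H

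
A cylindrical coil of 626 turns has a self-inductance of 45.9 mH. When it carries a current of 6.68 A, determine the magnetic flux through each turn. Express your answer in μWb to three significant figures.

Φ_B ≈ 490 μWb

From L = NΦ_B/I, the flux per turn is Φ_B = LI/N.
Φ_B = (4.590×10^-2 H)(6.68 A)/626 = 4.898×10^-4 Wb.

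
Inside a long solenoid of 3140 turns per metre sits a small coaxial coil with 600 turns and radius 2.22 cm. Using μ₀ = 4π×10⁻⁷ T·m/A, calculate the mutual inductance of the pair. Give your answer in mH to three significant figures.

M ≈ 3.67 mH

The outer solenoid produces a uniform field B₁ = μ₀n₁I₁ across the inner coil,
so the flux linkage is N₂Φ = N₂B₁A₂ = μ₀n₁N₂A₂·I₁, giving M = μ₀n₁N₂A₂.
A₂ = πr² = π(2.220×10^-2 m)² = 1.548×10^-3 m².
M = (4π×10⁻⁷)(3140)(600)(1.548×10^-3) = 3.666×10^-3 H.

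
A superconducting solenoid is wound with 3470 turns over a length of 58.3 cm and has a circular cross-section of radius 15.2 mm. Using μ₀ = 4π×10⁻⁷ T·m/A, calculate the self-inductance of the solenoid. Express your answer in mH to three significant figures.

L ≈ 18.8 mH

A = πr² = π(1.520×10^-2 m)² = 7.258×10^-4 m².
For a long solenoid, L = μ₀N²A/ℓ.
L = (4π×10⁻⁷)(3470)²(7.258×10^-4)/(0.583 m) = 1.884×10^-2 H.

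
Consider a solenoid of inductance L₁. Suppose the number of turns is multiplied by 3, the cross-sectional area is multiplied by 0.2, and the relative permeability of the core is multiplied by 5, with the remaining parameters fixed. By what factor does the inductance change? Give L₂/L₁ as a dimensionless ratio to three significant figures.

For a solenoid, L ∝ μᵣN²A/ℓ.
L₂/L₁ = (3)^2 × (0.2) × (5) = 9.00.

L₂/L₁ = 9.00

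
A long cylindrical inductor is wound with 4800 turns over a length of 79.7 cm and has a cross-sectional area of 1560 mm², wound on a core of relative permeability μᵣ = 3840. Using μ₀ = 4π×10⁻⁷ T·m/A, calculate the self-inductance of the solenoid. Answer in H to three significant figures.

L ≈ 218 H

A = 1560 mm² = 1.560×10^-3 m².
For a long solenoid, L = μ₀μᵣN²A/ℓ.
L = (4π×10⁻⁷)(3840)(4800)²(1.560×10^-3)/(0.797 m) = 217.6 H.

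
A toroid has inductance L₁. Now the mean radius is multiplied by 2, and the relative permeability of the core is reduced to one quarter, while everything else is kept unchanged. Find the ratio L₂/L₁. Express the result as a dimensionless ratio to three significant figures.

For a toroid, L ∝ μᵣN²A/R.
L₂/L₁ = (2)^-1 × (0.25) = 0.125.

L₂/L₁ = 0.125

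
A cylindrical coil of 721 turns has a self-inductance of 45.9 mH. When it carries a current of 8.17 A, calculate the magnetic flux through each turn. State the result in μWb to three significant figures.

From L = NΦ_B/I, the flux per turn is Φ_B = LI/N.
Φ_B = (4.590×10^-2 H)(8.17 A)/721 = 5.201×10^-4 Wb.

Φ_B ≈ 520 μWb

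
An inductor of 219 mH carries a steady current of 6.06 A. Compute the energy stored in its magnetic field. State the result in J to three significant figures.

U ≈ 4.02 J

Stored magnetic energy: U = ½LI².
U = ½(0.219 H)(6.06 A)² = 4.021 J.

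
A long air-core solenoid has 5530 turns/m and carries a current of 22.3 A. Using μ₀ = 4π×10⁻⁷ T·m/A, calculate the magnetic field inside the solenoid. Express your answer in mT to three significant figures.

Inside a long solenoid, B = μ₀nI.
B = (4π×10⁻⁷)(5.530×10^3 m⁻¹)(22.3 A) = 0.155 T.

B ≈ 155 mT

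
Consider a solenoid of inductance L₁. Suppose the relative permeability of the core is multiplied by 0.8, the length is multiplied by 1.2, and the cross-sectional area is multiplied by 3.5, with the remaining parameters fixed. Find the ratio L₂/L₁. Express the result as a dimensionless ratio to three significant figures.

L₂/L₁ = 2.33

For a solenoid, L ∝ μᵣN²A/ℓ.
L₂/L₁ = (0.8) × (1.2)^-1 × (3.5) = 2.33.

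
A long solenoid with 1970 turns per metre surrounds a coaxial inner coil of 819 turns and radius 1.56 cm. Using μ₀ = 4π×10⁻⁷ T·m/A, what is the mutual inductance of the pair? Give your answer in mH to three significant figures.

M ≈ 1.55 mH

The outer solenoid produces a uniform field B₁ = μ₀n₁I₁ across the inner coil,
so the flux linkage is N₂Φ = N₂B₁A₂ = μ₀n₁N₂A₂·I₁, giving M = μ₀n₁N₂A₂.
A₂ = πr² = π(1.560×10^-2 m)² = 7.645×10^-4 m².
M = (4π×10⁻⁷)(1970)(819)(7.645×10^-4) = 1.550×10^-3 H.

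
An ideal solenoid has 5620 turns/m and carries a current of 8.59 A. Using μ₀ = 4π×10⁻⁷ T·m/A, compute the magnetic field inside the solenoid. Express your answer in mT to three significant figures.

Inside a long solenoid, B = μ₀nI.
B = (4π×10⁻⁷)(5.620×10^3 m⁻¹)(8.59 A) = 6.067×10^-2 T.

B ≈ 60.7 mT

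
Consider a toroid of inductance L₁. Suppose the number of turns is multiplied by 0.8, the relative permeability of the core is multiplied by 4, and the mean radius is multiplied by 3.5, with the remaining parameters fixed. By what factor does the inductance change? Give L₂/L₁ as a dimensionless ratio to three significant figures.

L₂/L₁ = 0.731

For a toroid, L ∝ μᵣN²A/R.
L₂/L₁ = (0.8)^2 × (4) × (3.5)^-1 = 0.731.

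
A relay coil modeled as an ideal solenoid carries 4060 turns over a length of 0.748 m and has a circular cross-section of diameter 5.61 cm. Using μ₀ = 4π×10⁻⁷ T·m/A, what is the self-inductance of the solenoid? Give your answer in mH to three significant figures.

A = π(d/2)² = π(2.805×10^-2 m)² = 2.472×10^-3 m².
For a long solenoid, L = μ₀N²A/ℓ.
L = (4π×10⁻⁷)(4060)²(2.472×10^-3)/(0.748 m) = 6.845×10^-2 H.

L ≈ 68.5 mH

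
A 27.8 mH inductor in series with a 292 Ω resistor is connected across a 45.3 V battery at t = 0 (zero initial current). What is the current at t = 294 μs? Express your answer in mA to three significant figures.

I ≈ 148 mA

τ = L/R = 2.780×10^-2/292 = 9.521×10^-5 s; final current I_∞ = ε/R = 45.3/292 = 0.1551 A.
I(t) = I_∞(1 − e^(−t/τ)) with t/τ = 3.088.
I = (0.1551)(1 − e^(−3.088)) = 0.1481 A.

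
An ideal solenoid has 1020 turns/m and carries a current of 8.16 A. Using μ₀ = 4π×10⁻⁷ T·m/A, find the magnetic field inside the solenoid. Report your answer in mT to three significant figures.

Inside a long solenoid, B = μ₀nI.
B = (4π×10⁻⁷)(1.020×10^3 m⁻¹)(8.16 A) = 1.046×10^-2 T.

B ≈ 10.5 mT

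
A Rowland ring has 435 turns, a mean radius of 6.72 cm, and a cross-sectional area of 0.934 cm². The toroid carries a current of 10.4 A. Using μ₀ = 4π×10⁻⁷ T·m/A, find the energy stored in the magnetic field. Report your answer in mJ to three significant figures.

U ≈ 2.84 mJ

L = μ₀N²A/(2πR) = (4π×10⁻⁷)(435)²(9.340×10^-5)/(2π×6.720×10^-2) = 5.260×10^-5 H.
U = ½LI² = ½(5.260×10^-5)(10.4)² = 2.8446×10^-3 J.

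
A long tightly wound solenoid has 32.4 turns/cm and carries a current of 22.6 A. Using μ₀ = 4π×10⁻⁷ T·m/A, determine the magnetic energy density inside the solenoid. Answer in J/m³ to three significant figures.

u ≈ 3370 J/m³

B = μ₀nI = (4π×10⁻⁷)(3.240×10^3)(22.6) = 9.202×10^-2 T.
u = B²/(2μ₀) = (9.202×10^-2)²/(2×4π×10⁻⁷) = 3.369×10^3 J/m³.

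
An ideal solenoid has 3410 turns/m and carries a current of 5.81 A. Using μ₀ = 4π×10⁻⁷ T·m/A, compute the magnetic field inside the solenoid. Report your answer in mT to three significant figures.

B ≈ 24.9 mT

Inside a long solenoid, B = μ₀nI.
B = (4π×10⁻⁷)(3.410×10^3 m⁻¹)(5.81 A) = 2.490×10^-2 T.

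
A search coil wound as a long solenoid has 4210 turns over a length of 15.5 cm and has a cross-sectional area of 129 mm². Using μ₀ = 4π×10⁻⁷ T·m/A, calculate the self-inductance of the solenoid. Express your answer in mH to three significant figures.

L ≈ 18.5 mH

A = 129 mm² = 1.290×10^-4 m².
For a long solenoid, L = μ₀N²A/ℓ.
L = (4π×10⁻⁷)(4210)²(1.290×10^-4)/(0.155 m) = 1.854×10^-2 H.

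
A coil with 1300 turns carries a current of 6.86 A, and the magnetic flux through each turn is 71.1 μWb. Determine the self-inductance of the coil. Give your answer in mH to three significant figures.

L ≈ 13.5 mH

Self-inductance is defined by L = NΦ_B/I (flux linkage over current).
L = (1300)(7.110×10^-5 Wb)/(6.86 A) = 1.347×10^-2 H.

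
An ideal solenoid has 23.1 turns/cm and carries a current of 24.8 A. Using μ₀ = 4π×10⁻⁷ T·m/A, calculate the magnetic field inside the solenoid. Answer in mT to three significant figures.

Inside a long solenoid, B = μ₀nI.
B = (4π×10⁻⁷)(2.310×10^3 m⁻¹)(24.8 A) = 7.199×10^-2 T.

B ≈ 72.0 mT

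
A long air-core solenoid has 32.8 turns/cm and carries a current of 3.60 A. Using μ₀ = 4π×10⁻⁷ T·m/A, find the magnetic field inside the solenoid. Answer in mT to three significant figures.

Inside a long solenoid, B = μ₀nI.
B = (4π×10⁻⁷)(3.280×10^3 m⁻¹)(3.60 A) = 1.484×10^-2 T.

B ≈ 14.8 mT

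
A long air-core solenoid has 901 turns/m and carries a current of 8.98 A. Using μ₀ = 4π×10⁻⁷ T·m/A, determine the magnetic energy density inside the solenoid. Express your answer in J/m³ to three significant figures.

B = μ₀nI = (4π×10⁻⁷)(901)(8.98) = 1.017×10^-2 T.
u = B²/(2μ₀) = (1.017×10^-2)²/(2×4π×10⁻⁷) = 41.13 J/m³.

u ≈ 41.1 J/m³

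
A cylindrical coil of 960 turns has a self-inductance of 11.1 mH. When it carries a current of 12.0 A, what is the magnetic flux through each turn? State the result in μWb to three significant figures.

Φ_B ≈ 139 μWb

From L = NΦ_B/I, the flux per turn is Φ_B = LI/N.
Φ_B = (1.110×10^-2 H)(12.0 A)/960 = 1.387×10^-4 Wb.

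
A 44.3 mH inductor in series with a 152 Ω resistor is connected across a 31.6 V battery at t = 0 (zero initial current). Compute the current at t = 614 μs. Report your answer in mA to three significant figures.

τ = L/R = 4.430×10^-2/152 = 2.914×10^-4 s; final current I_∞ = ε/R = 31.6/152 = 0.2079 A.
I(t) = I_∞(1 − e^(−t/τ)) with t/τ = 2.107.
I = (0.2079)(1 − e^(−2.107)) = 0.1826 A.

I ≈ 183 mA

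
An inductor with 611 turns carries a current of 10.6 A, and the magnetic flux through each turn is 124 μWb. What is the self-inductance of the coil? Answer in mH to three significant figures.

Self-inductance is defined by L = NΦ_B/I (flux linkage over current).
L = (611)(1.240×10^-4 Wb)/(10.6 A) = 7.148×10^-3 H.

L ≈ 7.15 mH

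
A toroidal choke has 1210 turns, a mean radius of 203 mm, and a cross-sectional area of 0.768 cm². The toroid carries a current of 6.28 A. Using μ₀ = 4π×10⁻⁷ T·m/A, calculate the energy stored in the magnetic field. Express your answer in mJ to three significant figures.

U ≈ 2.18 mJ

L = μ₀N²A/(2πR) = (4π×10⁻⁷)(1210)²(7.680×10^-5)/(2π×0.203) = 1.108×10^-4 H.
U = ½LI² = ½(1.108×10^-4)(6.28)² = 2.1845×10^-3 J.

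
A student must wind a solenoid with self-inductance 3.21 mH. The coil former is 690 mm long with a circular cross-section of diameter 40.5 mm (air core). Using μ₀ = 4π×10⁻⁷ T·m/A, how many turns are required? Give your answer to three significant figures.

N ≈ 1170 turns

A = π(d/2)² = π(2.025×10^-2 m)² = 1.288×10^-3 m².
From L = μ₀N²A/ℓ, N = √(Lℓ / (μ₀A)).
N = √[(3.210×10^-3)(0.69) / ((4π×10⁻⁷)×1.288×10^-3)] = √(1.368×10^6) ≈ 1169.7.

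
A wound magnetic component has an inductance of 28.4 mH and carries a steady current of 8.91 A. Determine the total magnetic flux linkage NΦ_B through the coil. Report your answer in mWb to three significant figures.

NΦ_B ≈ 253 mWb

From L = NΦ_B/I, the flux linkage is NΦ_B = LI.
NΦ_B = (2.840×10^-2 H)(8.91 A) = 0.253 Wb.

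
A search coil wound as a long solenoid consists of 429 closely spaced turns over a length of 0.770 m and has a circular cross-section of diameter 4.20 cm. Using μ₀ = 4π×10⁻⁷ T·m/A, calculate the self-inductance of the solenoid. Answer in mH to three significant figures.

A = π(d/2)² = π(2.100×10^-2 m)² = 1.385×10^-3 m².
For a long solenoid, L = μ₀N²A/ℓ.
L = (4π×10⁻⁷)(429)²(1.385×10^-3)/(0.77 m) = 4.161×10^-4 H.

L ≈ 0.416 mH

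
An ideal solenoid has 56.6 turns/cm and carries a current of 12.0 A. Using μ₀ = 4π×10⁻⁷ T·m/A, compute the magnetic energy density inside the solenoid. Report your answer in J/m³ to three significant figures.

u ≈ 2900 J/m³

B = μ₀nI = (4π×10⁻⁷)(5.660×10^3)(12.0) = 8.535×10^-2 T.
u = B²/(2μ₀) = (8.535×10^-2)²/(2×4π×10⁻⁷) = 2.899×10^3 J/m³.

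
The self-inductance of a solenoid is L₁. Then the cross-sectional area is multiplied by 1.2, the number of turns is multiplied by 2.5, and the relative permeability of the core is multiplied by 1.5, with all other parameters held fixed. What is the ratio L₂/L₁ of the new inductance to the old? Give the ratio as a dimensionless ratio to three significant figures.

For a solenoid, L ∝ μᵣN²A/ℓ.
L₂/L₁ = (1.2) × (2.5)^2 × (1.5) = 11.3.

L₂/L₁ = 11.3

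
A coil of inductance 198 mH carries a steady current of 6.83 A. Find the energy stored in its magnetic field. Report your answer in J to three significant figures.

Stored magnetic energy: U = ½LI².
U = ½(0.198 H)(6.83 A)² = 4.618 J.

U ≈ 4.62 J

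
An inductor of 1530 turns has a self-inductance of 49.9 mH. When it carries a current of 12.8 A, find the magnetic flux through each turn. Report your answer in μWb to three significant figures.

Φ_B ≈ 417 μWb

From L = NΦ_B/I, the flux per turn is Φ_B = LI/N.
Φ_B = (4.990×10^-2 H)(12.8 A)/1530 = 4.1746×10^-4 Wb.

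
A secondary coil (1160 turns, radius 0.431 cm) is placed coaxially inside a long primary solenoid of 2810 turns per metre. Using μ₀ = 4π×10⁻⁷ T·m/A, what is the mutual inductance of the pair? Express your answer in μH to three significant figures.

The outer solenoid produces a uniform field B₁ = μ₀n₁I₁ across the inner coil,
so the flux linkage is N₂Φ = N₂B₁A₂ = μ₀n₁N₂A₂·I₁, giving M = μ₀n₁N₂A₂.
A₂ = πr² = π(4.310×10^-3 m)² = 5.836×10^-5 m².
M = (4π×10⁻⁷)(2810)(1160)(5.836×10^-5) = 2.390×10^-4 H.

M ≈ 239 μH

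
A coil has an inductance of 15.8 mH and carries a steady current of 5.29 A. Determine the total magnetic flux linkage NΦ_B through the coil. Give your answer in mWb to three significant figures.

NΦ_B ≈ 83.6 mWb

From L = NΦ_B/I, the flux linkage is NΦ_B = LI.
NΦ_B = (1.580×10^-2 H)(5.29 A) = 8.358×10^-2 Wb.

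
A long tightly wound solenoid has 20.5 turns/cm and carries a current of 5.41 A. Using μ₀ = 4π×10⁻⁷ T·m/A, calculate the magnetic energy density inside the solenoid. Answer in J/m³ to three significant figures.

B = μ₀nI = (4π×10⁻⁷)(2.050×10^3)(5.41) = 1.394×10^-2 T.
u = B²/(2μ₀) = (1.394×10^-2)²/(2×4π×10⁻⁷) = 77.28 J/m³.

u ≈ 77.3 J/m³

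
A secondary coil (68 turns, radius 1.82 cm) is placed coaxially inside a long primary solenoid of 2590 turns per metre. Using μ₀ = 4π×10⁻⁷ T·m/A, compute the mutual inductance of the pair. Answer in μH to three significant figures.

M ≈ 230 μH

The outer solenoid produces a uniform field B₁ = μ₀n₁I₁ across the inner coil,
so the flux linkage is N₂Φ = N₂B₁A₂ = μ₀n₁N₂A₂·I₁, giving M = μ₀n₁N₂A₂.
A₂ = πr² = π(1.820×10^-2 m)² = 1.041×10^-3 m².
M = (4π×10⁻⁷)(2590)(68)(1.041×10^-3) = 2.303×10^-4 H.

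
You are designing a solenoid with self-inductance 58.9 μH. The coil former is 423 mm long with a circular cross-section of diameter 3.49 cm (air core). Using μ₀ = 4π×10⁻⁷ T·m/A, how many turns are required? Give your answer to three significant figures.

A = π(d/2)² = π(1.745×10^-2 m)² = 9.566×10^-4 m².
From L = μ₀N²A/ℓ, N = √(Lℓ / (μ₀A)).
N = √[(5.890×10^-5)(0.423) / ((4π×10⁻⁷)×9.566×10^-4)] = √(2.073×10^4) ≈ 144.0.

N ≈ 144 turns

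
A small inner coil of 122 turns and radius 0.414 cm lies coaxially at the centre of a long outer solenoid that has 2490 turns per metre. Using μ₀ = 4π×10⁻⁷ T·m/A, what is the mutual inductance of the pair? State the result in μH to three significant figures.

M ≈ 20.6 μH

The outer solenoid produces a uniform field B₁ = μ₀n₁I₁ across the inner coil,
so the flux linkage is N₂Φ = N₂B₁A₂ = μ₀n₁N₂A₂·I₁, giving M = μ₀n₁N₂A₂.
A₂ = πr² = π(4.140×10^-3 m)² = 5.3846×10^-5 m².
M = (4π×10⁻⁷)(2490)(122)(5.3846×10^-5) = 2.056×10^-5 H.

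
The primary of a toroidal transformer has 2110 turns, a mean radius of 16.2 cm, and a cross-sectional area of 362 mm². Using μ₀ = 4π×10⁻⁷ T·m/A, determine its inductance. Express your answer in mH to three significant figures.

L ≈ 1.99 mH

For a thin toroid, L = μ₀N²A/(2πR).
L = (4π×10⁻⁷)(2110)²(3.620×10^-4) / (2π×0.162 m) = 1.990×10^-3 H.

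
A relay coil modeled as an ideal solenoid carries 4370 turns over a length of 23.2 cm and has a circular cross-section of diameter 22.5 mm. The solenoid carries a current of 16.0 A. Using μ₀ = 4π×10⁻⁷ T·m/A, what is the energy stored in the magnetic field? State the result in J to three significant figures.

A = π(d/2)² = π(1.125×10^-2 m)² = 3.976×10^-4 m².
L = μ₀N²A/ℓ = (4π×10⁻⁷)(4370)²(3.976×10^-4)/(0.232) = 4.113×10^-2 H.
U = ½LI² = ½(4.113×10^-2)(16.0)² = 5.264 J.

U ≈ 5.26 J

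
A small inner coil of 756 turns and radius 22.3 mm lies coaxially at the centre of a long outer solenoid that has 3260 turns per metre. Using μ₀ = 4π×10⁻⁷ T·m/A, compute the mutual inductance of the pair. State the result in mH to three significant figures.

M ≈ 4.84 mH

The outer solenoid produces a uniform field B₁ = μ₀n₁I₁ across the inner coil,
so the flux linkage is N₂Φ = N₂B₁A₂ = μ₀n₁N₂A₂·I₁, giving M = μ₀n₁N₂A₂.
A₂ = πr² = π(2.230×10^-2 m)² = 1.562×10^-3 m².
M = (4π×10⁻⁷)(3260)(756)(1.562×10^-3) = 4.838×10^-3 H.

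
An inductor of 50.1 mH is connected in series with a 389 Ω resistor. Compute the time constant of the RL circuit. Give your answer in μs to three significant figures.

τ = L/R = (5.010×10^-2 H)/(389 Ω) = 1.288×10^-4 s.

τ ≈ 129 μs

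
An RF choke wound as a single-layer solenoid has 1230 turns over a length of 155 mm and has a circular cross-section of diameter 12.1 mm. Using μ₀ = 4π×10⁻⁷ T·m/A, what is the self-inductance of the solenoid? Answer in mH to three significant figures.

A = π(d/2)² = π(6.050×10^-3 m)² = 1.150×10^-4 m².
For a long solenoid, L = μ₀N²A/ℓ.
L = (4π×10⁻⁷)(1230)²(1.150×10^-4)/(0.155 m) = 1.410×10^-3 H.

L ≈ 1.41 mH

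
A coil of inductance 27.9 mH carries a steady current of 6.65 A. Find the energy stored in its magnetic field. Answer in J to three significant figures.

Stored magnetic energy: U = ½LI².
U = ½(2.790×10^-2 H)(6.65 A)² = 0.6169 J.

U ≈ 0.617 J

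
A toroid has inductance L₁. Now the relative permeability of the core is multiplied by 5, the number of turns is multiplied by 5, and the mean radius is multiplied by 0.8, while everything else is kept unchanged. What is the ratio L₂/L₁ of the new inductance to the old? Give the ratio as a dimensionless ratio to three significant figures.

For a toroid, L ∝ μᵣN²A/R.
L₂/L₁ = (5) × (5)^2 × (0.8)^-1 = 156.

L₂/L₁ = 156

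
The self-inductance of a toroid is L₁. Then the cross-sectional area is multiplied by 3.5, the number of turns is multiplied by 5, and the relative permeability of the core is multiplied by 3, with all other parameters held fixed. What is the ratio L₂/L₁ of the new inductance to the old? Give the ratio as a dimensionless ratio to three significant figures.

For a toroid, L ∝ μᵣN²A/R.
L₂/L₁ = (3.5) × (5)^2 × (3) = 263.

L₂/L₁ = 263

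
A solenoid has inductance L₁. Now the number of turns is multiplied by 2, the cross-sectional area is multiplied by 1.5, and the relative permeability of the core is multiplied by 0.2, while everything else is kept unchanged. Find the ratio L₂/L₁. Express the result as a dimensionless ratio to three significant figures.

For a solenoid, L ∝ μᵣN²A/ℓ.
L₂/L₁ = (2)^2 × (1.5) × (0.2) = 1.20.

L₂/L₁ = 1.20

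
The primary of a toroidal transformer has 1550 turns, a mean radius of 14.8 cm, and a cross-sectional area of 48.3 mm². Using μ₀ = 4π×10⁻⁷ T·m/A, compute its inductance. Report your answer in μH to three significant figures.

For a thin toroid, L = μ₀N²A/(2πR).
L = (4π×10⁻⁷)(1550)²(4.830×10^-5) / (2π×0.148 m) = 1.568×10^-4 H.

L ≈ 157 μH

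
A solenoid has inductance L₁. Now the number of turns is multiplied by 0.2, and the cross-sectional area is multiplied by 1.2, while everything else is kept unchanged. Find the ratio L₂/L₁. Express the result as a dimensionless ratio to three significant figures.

L₂/L₁ = 0.0480

For a solenoid, L ∝ μᵣN²A/ℓ.
L₂/L₁ = (0.2)^2 × (1.2) = 0.0480.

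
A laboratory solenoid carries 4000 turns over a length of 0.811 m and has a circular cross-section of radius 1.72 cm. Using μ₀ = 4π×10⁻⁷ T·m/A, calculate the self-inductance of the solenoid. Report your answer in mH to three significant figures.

L ≈ 23.0 mH

A = πr² = π(1.720×10^-2 m)² = 9.294×10^-4 m².
For a long solenoid, L = μ₀N²A/ℓ.
L = (4π×10⁻⁷)(4000)²(9.294×10^-4)/(0.811 m) = 2.304×10^-2 H.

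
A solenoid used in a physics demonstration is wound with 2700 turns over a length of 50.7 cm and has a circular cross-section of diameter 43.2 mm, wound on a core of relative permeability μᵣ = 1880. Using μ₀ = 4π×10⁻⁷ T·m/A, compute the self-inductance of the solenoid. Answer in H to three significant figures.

A = π(d/2)² = π(2.160×10^-2 m)² = 1.466×10^-3 m².
For a long solenoid, L = μ₀μᵣN²A/ℓ.
L = (4π×10⁻⁷)(1880)(2700)²(1.466×10^-3)/(0.507 m) = 49.79 H.

L ≈ 49.8 H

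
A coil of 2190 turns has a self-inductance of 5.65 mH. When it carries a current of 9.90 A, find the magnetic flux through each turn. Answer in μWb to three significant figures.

Φ_B ≈ 25.5 μWb

From L = NΦ_B/I, the flux per turn is Φ_B = LI/N.
Φ_B = (5.650×10^-3 H)(9.90 A)/2190 = 2.554×10^-5 Wb.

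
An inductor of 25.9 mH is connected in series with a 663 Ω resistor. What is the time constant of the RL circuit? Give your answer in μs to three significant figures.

τ = L/R = (2.590×10^-2 H)/(663 Ω) = 3.906×10^-5 s.

τ ≈ 39.1 μs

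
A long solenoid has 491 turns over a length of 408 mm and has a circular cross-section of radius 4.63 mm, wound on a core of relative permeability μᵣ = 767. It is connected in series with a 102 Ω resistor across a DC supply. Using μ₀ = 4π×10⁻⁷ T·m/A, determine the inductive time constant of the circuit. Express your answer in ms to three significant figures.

A = πr² = π(4.630×10^-3 m)² = 6.7346×10^-5 m².
L = μ₀μᵣN²A/ℓ = (4π×10⁻⁷)(767)(491)²(6.7346×10^-5)/(0.408) = 3.835×10^-2 H.
τ = L/R = (3.835×10^-2)/(102) = 3.760×10^-4 s.

τ ≈ 0.376 ms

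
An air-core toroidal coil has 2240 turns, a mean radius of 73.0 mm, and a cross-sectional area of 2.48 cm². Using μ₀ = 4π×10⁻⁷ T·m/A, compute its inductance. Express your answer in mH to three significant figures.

L ≈ 3.41 mH

For a thin toroid, L = μ₀N²A/(2πR).
L = (4π×10⁻⁷)(2240)²(2.480×10^-4) / (2π×7.300×10^-2 m) = 3.409×10^-3 H.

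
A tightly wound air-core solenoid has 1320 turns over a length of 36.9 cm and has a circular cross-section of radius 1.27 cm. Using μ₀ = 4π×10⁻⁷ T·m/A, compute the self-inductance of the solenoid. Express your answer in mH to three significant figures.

A = πr² = π(1.270×10^-2 m)² = 5.067×10^-4 m².
For a long solenoid, L = μ₀N²A/ℓ.
L = (4π×10⁻⁷)(1320)²(5.067×10^-4)/(0.369 m) = 3.007×10^-3 H.

L ≈ 3.01 mH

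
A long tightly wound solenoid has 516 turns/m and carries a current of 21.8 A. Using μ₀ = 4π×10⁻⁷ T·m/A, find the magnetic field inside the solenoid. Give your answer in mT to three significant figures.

B ≈ 14.1 mT

Inside a long solenoid, B = μ₀nI.
B = (4π×10⁻⁷)(516 m⁻¹)(21.8 A) = 1.414×10^-2 T.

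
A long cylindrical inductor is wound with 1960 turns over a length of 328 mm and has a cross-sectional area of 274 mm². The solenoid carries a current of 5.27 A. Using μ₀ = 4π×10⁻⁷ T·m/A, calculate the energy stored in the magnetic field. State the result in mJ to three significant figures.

U ≈ 56.0 mJ

A = 274 mm² = 2.740×10^-4 m².
L = μ₀N²A/ℓ = (4π×10⁻⁷)(1960)²(2.740×10^-4)/(0.328) = 4.033×10^-3 H.
U = ½LI² = ½(4.033×10^-3)(5.27)² = 5.600×10^-2 J.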